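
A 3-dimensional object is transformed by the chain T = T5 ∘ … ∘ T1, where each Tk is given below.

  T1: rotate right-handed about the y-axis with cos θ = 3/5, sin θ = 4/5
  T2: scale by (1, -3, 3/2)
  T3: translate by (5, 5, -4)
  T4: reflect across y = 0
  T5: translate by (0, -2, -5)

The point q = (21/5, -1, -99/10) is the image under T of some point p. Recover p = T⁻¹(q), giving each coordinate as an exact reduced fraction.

p = (0, 2, -1)

T1 = [3/5 0 4/5 0; 0 1 0 0; -4/5 0 3/5 0; 0 0 0 1]
T2·T1 = [3/5 0 4/5 0; 0 -3 0 0; -6/5 0 9/10 0; 0 0 0 1]
T3·…·T1 = [3/5 0 4/5 5; 0 -3 0 5; -6/5 0 9/10 -4; 0 0 0 1]
T4·…·T1 = [3/5 0 4/5 5; 0 3 0 -5; -6/5 0 9/10 -4; 0 0 0 1]
T5·…·T1 = [3/5 0 4/5 5; 0 3 0 -7; -6/5 0 9/10 -9; 0 0 0 1]
det M = 9/2; M⁻¹ = [3/5 0 -8/15 -39/5; 0 1/3 0 7/3; 4/5 0 2/5 -2/5; 0 0 0 1]
M⁻¹ · (21/5, -1, -99/10)ᵀ = (0, 2, -1)ᵀ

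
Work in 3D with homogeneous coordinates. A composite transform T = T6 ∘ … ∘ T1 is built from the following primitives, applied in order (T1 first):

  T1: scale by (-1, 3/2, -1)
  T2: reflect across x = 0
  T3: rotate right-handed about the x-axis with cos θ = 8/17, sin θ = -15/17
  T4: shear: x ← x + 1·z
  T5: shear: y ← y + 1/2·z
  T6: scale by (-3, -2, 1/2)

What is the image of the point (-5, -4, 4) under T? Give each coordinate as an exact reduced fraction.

T(p) = (81/17, 158/17, 29/17)

T1 scale by (-1, 3/2, -1): (-5, -4, 4) → (5, -6, -4)
T2 reflect across x = 0: (5, -6, -4) → (-5, -6, -4)
T3 rotate right-handed about the x-axis with cos θ = 8/17, sin θ = -15/17: (-5, -6, -4) → (-5, -108/17, 58/17)
T4 shear: x ← x + 1·z: (-5, -108/17, 58/17) → (-27/17, -108/17, 58/17)
T5 shear: y ← y + 1/2·z: (-27/17, -108/17, 58/17) → (-27/17, -79/17, 58/17)
T6 scale by (-3, -2, 1/2): (-27/17, -79/17, 58/17) → (81/17, 158/17, 29/17)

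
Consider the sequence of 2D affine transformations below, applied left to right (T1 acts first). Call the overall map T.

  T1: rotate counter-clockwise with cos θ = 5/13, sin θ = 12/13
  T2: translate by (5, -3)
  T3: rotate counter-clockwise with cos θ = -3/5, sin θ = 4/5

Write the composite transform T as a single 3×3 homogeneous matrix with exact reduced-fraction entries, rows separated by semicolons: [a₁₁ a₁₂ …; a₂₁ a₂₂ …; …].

T = [-63/65 16/65 -3/5; -16/65 -63/65 29/5; 0 0 1]

T1 = [5/13 -12/13 0; 12/13 5/13 0; 0 0 1]
T2·T1 = [5/13 -12/13 5; 12/13 5/13 -3; 0 0 1]
T3·…·T1 = [-63/65 16/65 -3/5; -16/65 -63/65 29/5; 0 0 1]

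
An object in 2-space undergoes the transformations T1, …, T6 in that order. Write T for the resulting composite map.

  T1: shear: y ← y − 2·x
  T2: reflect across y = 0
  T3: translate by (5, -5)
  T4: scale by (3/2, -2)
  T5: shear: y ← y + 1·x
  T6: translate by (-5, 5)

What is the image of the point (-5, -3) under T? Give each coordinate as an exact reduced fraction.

T1 shear: y ← y − 2·x: (-5, -3) → (-5, 7)
T2 reflect across y = 0: (-5, 7) → (-5, -7)
T3 translate by (5, -5): (-5, -7) → (0, -12)
T4 scale by (3/2, -2): (0, -12) → (0, 24)
T5 shear: y ← y + 1·x: (0, 24) → (0, 24)
T6 translate by (-5, 5): (0, 24) → (-5, 29)

T(p) = (-5, 29)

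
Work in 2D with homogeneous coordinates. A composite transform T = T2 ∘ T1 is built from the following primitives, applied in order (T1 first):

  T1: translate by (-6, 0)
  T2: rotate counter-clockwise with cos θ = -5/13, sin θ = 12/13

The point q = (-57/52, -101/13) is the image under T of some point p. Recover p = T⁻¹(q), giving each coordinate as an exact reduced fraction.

T1 = [1 0 -6; 0 1 0; 0 0 1]
T2·T1 = [-5/13 -12/13 30/13; 12/13 -5/13 -72/13; 0 0 1]
det M = 1; M⁻¹ = [-5/13 12/13 6; -12/13 -5/13 0; 0 0 1]
M⁻¹ · (-57/52, -101/13)ᵀ = (-3/4, 4)ᵀ

p = (-3/4, 4)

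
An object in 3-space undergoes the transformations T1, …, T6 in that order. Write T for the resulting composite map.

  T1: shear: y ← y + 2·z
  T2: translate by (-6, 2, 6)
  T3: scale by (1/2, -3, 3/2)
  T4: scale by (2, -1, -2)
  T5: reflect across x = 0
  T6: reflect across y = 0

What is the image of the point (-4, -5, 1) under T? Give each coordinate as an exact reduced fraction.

T1 shear: y ← y + 2·z: (-4, -5, 1) → (-4, -3, 1)
T2 translate by (-6, 2, 6): (-4, -3, 1) → (-10, -1, 7)
T3 scale by (1/2, -3, 3/2): (-10, -1, 7) → (-5, 3, 21/2)
T4 scale by (2, -1, -2): (-5, 3, 21/2) → (-10, -3, -21)
T5 reflect across x = 0: (-10, -3, -21) → (10, -3, -21)
T6 reflect across y = 0: (10, -3, -21) → (10, 3, -21)

T(p) = (10, 3, -21)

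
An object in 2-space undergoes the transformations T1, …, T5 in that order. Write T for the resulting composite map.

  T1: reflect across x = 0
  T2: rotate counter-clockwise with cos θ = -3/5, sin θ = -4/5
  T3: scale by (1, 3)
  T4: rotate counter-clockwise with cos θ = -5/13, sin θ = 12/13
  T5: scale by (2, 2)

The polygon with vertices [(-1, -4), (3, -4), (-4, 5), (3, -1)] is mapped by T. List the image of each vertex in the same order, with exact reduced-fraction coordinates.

T1 reflect across x = 0: (-1, -4) → (1, -4); (3, -4) → (-3, -4); (-4, 5) → (4, 5); (3, -1) → (-3, -1)
T2 rotate counter-clockwise with cos θ = -3/5, sin θ = -4/5: (1, -4) → (-19/5, 8/5); (-3, -4) → (-7/5, 24/5); (4, 5) → (8/5, -31/5); (-3, -1) → (1, 3)
T3 scale by (1, 3): (-19/5, 8/5) → (-19/5, 24/5); (-7/5, 24/5) → (-7/5, 72/5); (8/5, -31/5) → (8/5, -93/5); (1, 3) → (1, 9)
T4 rotate counter-clockwise with cos θ = -5/13, sin θ = 12/13: (-19/5, 24/5) → (-193/65, -348/65); (-7/5, 72/5) → (-829/65, -444/65); (8/5, -93/5) → (1076/65, 561/65); (1, 9) → (-113/13, -33/13)
T5 scale by (2, 2): (-193/65, -348/65) → (-386/65, -696/65); (-829/65, -444/65) → (-1658/65, -888/65); (1076/65, 561/65) → (2152/65, 1122/65); (-113/13, -33/13) → (-226/13, -66/13)

image vertices: (-386/65, -696/65), (-1658/65, -888/65), (2152/65, 1122/65), (-226/13, -66/13)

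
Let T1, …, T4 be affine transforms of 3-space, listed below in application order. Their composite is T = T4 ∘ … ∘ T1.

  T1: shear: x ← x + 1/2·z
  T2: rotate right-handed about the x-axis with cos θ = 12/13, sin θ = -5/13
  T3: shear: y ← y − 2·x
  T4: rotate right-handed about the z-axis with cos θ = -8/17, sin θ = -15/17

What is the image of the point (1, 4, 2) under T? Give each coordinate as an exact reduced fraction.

T(p) = (-118/221, -438/221, 4/13)

T1 shear: x ← x + 1/2·z: (1, 4, 2) → (2, 4, 2)
T2 rotate right-handed about the x-axis with cos θ = 12/13, sin θ = -5/13: (2, 4, 2) → (2, 58/13, 4/13)
T3 shear: y ← y − 2·x: (2, 58/13, 4/13) → (2, 6/13, 4/13)
T4 rotate right-handed about the z-axis with cos θ = -8/17, sin θ = -15/17: (2, 6/13, 4/13) → (-118/221, -438/221, 4/13)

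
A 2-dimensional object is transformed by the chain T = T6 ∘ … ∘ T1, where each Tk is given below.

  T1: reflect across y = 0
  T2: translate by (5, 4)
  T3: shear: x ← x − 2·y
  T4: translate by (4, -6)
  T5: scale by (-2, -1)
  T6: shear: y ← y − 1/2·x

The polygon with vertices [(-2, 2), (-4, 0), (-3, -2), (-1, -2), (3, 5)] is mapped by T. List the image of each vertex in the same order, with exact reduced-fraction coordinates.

T1 reflect across y = 0: (-2, 2) → (-2, -2); (-4, 0) → (-4, 0); (-3, -2) → (-3, 2); (-1, -2) → (-1, 2); (3, 5) → (3, -5)
T2 translate by (5, 4): (-2, -2) → (3, 2); (-4, 0) → (1, 4); (-3, 2) → (2, 6); (-1, 2) → (4, 6); (3, -5) → (8, -1)
T3 shear: x ← x − 2·y: (3, 2) → (-1, 2); (1, 4) → (-7, 4); (2, 6) → (-10, 6); (4, 6) → (-8, 6); (8, -1) → (10, -1)
T4 translate by (4, -6): (-1, 2) → (3, -4); (-7, 4) → (-3, -2); (-10, 6) → (-6, 0); (-8, 6) → (-4, 0); (10, -1) → (14, -7)
T5 scale by (-2, -1): (3, -4) → (-6, 4); (-3, -2) → (6, 2); (-6, 0) → (12, 0); (-4, 0) → (8, 0); (14, -7) → (-28, 7)
T6 shear: y ← y − 1/2·x: (-6, 4) → (-6, 7); (6, 2) → (6, -1); (12, 0) → (12, -6); (8, 0) → (8, -4); (-28, 7) → (-28, 21)

image vertices: (-6, 7), (6, -1), (12, -6), (8, -4), (-28, 21)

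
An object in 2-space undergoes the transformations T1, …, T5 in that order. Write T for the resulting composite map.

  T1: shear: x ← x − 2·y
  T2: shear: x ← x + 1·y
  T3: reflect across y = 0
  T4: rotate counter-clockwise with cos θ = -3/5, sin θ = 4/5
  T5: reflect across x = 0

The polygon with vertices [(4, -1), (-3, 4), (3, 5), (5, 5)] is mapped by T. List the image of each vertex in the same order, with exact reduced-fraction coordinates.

image vertices: (19/5, 17/5), (-37/5, -16/5), (-26/5, 7/5), (-4, 3)

T1 shear: x ← x − 2·y: (4, -1) → (6, -1); (-3, 4) → (-11, 4); (3, 5) → (-7, 5); (5, 5) → (-5, 5)
T2 shear: x ← x + 1·y: (6, -1) → (5, -1); (-11, 4) → (-7, 4); (-7, 5) → (-2, 5); (-5, 5) → (0, 5)
T3 reflect across y = 0: (5, -1) → (5, 1); (-7, 4) → (-7, -4); (-2, 5) → (-2, -5); (0, 5) → (0, -5)
T4 rotate counter-clockwise with cos θ = -3/5, sin θ = 4/5: (5, 1) → (-19/5, 17/5); (-7, -4) → (37/5, -16/5); (-2, -5) → (26/5, 7/5); (0, -5) → (4, 3)
T5 reflect across x = 0: (-19/5, 17/5) → (19/5, 17/5); (37/5, -16/5) → (-37/5, -16/5); (26/5, 7/5) → (-26/5, 7/5); (4, 3) → (-4, 3)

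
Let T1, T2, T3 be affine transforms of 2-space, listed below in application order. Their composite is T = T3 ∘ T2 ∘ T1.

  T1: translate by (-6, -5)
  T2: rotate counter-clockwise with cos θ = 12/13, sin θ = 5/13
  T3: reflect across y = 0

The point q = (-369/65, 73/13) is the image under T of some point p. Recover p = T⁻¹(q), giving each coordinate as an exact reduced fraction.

T1 = [1 0 -6; 0 1 -5; 0 0 1]
T2·T1 = [12/13 -5/13 -47/13; 5/13 12/13 -90/13; 0 0 1]
T3·…·T1 = [12/13 -5/13 -47/13; -5/13 -12/13 90/13; 0 0 1]
det M = -1; M⁻¹ = [12/13 -5/13 6; -5/13 -12/13 5; 0 0 1]
M⁻¹ · (-369/65, 73/13)ᵀ = (-7/5, 2)ᵀ

p = (-7/5, 2)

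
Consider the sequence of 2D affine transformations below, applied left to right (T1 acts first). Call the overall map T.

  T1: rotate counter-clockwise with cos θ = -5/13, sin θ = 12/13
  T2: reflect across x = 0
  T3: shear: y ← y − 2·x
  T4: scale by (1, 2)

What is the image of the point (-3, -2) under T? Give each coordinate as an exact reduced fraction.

T1 rotate counter-clockwise with cos θ = -5/13, sin θ = 12/13: (-3, -2) → (3, -2)
T2 reflect across x = 0: (3, -2) → (-3, -2)
T3 shear: y ← y − 2·x: (-3, -2) → (-3, 4)
T4 scale by (1, 2): (-3, 4) → (-3, 8)

T(p) = (-3, 8)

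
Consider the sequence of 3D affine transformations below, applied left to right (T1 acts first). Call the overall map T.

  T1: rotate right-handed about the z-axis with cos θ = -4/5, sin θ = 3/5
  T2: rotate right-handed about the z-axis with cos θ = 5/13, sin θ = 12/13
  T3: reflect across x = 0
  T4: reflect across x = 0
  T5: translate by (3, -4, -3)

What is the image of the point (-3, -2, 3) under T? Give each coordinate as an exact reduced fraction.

T(p) = (297/65, -49/65, 0)

T1 rotate right-handed about the z-axis with cos θ = -4/5, sin θ = 3/5: (-3, -2, 3) → (18/5, -1/5, 3)
T2 rotate right-handed about the z-axis with cos θ = 5/13, sin θ = 12/13: (18/5, -1/5, 3) → (102/65, 211/65, 3)
T3 reflect across x = 0: (102/65, 211/65, 3) → (-102/65, 211/65, 3)
T4 reflect across x = 0: (-102/65, 211/65, 3) → (102/65, 211/65, 3)
T5 translate by (3, -4, -3): (102/65, 211/65, 3) → (297/65, -49/65, 0)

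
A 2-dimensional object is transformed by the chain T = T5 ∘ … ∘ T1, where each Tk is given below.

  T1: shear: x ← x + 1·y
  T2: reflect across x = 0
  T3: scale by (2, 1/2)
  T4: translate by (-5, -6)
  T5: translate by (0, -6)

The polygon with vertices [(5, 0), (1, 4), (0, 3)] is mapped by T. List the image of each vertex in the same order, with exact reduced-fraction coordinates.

image vertices: (-15, -12), (-15, -10), (-11, -21/2)

T1 shear: x ← x + 1·y: (5, 0) → (5, 0); (1, 4) → (5, 4); (0, 3) → (3, 3)
T2 reflect across x = 0: (5, 0) → (-5, 0); (5, 4) → (-5, 4); (3, 3) → (-3, 3)
T3 scale by (2, 1/2): (-5, 0) → (-10, 0); (-5, 4) → (-10, 2); (-3, 3) → (-6, 3/2)
T4 translate by (-5, -6): (-10, 0) → (-15, -6); (-10, 2) → (-15, -4); (-6, 3/2) → (-11, -9/2)
T5 translate by (0, -6): (-15, -6) → (-15, -12); (-15, -4) → (-15, -10); (-11, -9/2) → (-11, -21/2)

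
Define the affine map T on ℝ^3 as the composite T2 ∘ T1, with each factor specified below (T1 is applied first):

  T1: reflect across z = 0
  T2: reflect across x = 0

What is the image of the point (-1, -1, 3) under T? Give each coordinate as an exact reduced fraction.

T1 reflect across z = 0: (-1, -1, 3) → (-1, -1, -3)
T2 reflect across x = 0: (-1, -1, -3) → (1, -1, -3)

T(p) = (1, -1, -3)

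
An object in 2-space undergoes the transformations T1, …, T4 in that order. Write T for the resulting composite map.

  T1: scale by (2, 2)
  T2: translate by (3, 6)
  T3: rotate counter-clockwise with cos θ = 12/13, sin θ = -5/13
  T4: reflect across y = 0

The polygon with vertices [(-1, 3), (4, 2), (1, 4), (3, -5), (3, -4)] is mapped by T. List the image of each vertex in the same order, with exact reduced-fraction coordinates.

image vertices: (72/13, -139/13), (14, -5), (10, -11), (88/13, 93/13), (98/13, 69/13)

T1 scale by (2, 2): (-1, 3) → (-2, 6); (4, 2) → (8, 4); (1, 4) → (2, 8); (3, -5) → (6, -10); (3, -4) → (6, -8)
T2 translate by (3, 6): (-2, 6) → (1, 12); (8, 4) → (11, 10); (2, 8) → (5, 14); (6, -10) → (9, -4); (6, -8) → (9, -2)
T3 rotate counter-clockwise with cos θ = 12/13, sin θ = -5/13: (1, 12) → (72/13, 139/13); (11, 10) → (14, 5); (5, 14) → (10, 11); (9, -4) → (88/13, -93/13); (9, -2) → (98/13, -69/13)
T4 reflect across y = 0: (72/13, 139/13) → (72/13, -139/13); (14, 5) → (14, -5); (10, 11) → (10, -11); (88/13, -93/13) → (88/13, 93/13); (98/13, -69/13) → (98/13, 69/13)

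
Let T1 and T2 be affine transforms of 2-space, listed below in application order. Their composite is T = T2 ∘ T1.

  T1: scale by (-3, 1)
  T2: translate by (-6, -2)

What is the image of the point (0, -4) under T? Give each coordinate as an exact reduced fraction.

T1 scale by (-3, 1): (0, -4) → (0, -4)
T2 translate by (-6, -2): (0, -4) → (-6, -6)

T(p) = (-6, -6)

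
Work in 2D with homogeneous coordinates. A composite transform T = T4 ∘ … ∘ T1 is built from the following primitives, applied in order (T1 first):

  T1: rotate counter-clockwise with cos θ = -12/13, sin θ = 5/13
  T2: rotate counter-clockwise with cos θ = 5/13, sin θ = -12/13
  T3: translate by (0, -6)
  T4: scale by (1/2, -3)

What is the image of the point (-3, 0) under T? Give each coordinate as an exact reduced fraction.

T1 rotate counter-clockwise with cos θ = -12/13, sin θ = 5/13: (-3, 0) → (36/13, -15/13)
T2 rotate counter-clockwise with cos θ = 5/13, sin θ = -12/13: (36/13, -15/13) → (0, -3)
T3 translate by (0, -6): (0, -3) → (0, -9)
T4 scale by (1/2, -3): (0, -9) → (0, 27)

T(p) = (0, 27)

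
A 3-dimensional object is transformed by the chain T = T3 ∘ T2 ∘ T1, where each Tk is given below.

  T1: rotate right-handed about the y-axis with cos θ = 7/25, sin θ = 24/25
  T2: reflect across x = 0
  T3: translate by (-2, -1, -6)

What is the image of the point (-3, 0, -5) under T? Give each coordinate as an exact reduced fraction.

T1 rotate right-handed about the y-axis with cos θ = 7/25, sin θ = 24/25: (-3, 0, -5) → (-141/25, 0, 37/25)
T2 reflect across x = 0: (-141/25, 0, 37/25) → (141/25, 0, 37/25)
T3 translate by (-2, -1, -6): (141/25, 0, 37/25) → (91/25, -1, -113/25)

T(p) = (91/25, -1, -113/25)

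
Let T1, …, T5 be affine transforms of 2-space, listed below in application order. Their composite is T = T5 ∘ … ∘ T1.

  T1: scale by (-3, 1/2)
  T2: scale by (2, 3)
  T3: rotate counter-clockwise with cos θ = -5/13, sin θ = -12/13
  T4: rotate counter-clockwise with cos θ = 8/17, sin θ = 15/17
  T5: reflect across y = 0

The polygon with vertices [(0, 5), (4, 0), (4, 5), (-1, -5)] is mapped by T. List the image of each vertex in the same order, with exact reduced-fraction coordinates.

T1 scale by (-3, 1/2): (0, 5) → (0, 5/2); (4, 0) → (-12, 0); (4, 5) → (-12, 5/2); (-1, -5) → (3, -5/2)
T2 scale by (2, 3): (0, 5/2) → (0, 15/2); (-12, 0) → (-24, 0); (-12, 5/2) → (-24, 15/2); (3, -5/2) → (6, -15/2)
T3 rotate counter-clockwise with cos θ = -5/13, sin θ = -12/13: (0, 15/2) → (90/13, -75/26); (-24, 0) → (120/13, 288/13); (-24, 15/2) → (210/13, 501/26); (6, -15/2) → (-120/13, -69/26)
T4 rotate counter-clockwise with cos θ = 8/17, sin θ = 15/17: (90/13, -75/26) → (2565/442, 1050/221); (120/13, 288/13) → (-3360/221, 4104/221); (210/13, 501/26) → (-4155/442, 5154/221); (-120/13, -69/26) → (-885/442, -2076/221)
T5 reflect across y = 0: (2565/442, 1050/221) → (2565/442, -1050/221); (-3360/221, 4104/221) → (-3360/221, -4104/221); (-4155/442, 5154/221) → (-4155/442, -5154/221); (-885/442, -2076/221) → (-885/442, 2076/221)

image vertices: (2565/442, -1050/221), (-3360/221, -4104/221), (-4155/442, -5154/221), (-885/442, 2076/221)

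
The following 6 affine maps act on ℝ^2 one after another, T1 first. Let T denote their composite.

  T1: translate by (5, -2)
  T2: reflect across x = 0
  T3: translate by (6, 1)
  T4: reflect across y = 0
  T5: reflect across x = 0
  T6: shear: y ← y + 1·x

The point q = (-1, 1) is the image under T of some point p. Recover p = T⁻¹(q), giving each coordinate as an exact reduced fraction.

T1 = [1 0 5; 0 1 -2; 0 0 1]
T2·T1 = [-1 0 -5; 0 1 -2; 0 0 1]
T3·…·T1 = [-1 0 1; 0 1 -1; 0 0 1]
T4·…·T1 = [-1 0 1; 0 -1 1; 0 0 1]
T5·…·T1 = [1 0 -1; 0 -1 1; 0 0 1]
T6·…·T1 = [1 0 -1; 1 -1 0; 0 0 1]
det M = -1; M⁻¹ = [1 0 1; 1 -1 1; 0 0 1]
M⁻¹ · (-1, 1)ᵀ = (0, -1)ᵀ

p = (0, -1)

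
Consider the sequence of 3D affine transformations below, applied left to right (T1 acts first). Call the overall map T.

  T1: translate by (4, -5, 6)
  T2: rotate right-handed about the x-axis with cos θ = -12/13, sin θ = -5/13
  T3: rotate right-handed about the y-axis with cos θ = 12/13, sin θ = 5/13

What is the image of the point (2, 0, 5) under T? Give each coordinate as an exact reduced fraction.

T(p) = (401/169, 115/13, -1674/169)

T1 translate by (4, -5, 6): (2, 0, 5) → (6, -5, 11)
T2 rotate right-handed about the x-axis with cos θ = -12/13, sin θ = -5/13: (6, -5, 11) → (6, 115/13, -107/13)
T3 rotate right-handed about the y-axis with cos θ = 12/13, sin θ = 5/13: (6, 115/13, -107/13) → (401/169, 115/13, -1674/169)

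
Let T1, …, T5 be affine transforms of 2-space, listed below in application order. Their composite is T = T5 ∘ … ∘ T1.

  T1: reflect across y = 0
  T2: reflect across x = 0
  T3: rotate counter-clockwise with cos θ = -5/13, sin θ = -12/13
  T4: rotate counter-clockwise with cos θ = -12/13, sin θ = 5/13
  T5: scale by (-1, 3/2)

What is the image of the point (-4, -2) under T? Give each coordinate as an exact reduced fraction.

T(p) = (-242/169, 1074/169)

T1 reflect across y = 0: (-4, -2) → (-4, 2)
T2 reflect across x = 0: (-4, 2) → (4, 2)
T3 rotate counter-clockwise with cos θ = -5/13, sin θ = -12/13: (4, 2) → (4/13, -58/13)
T4 rotate counter-clockwise with cos θ = -12/13, sin θ = 5/13: (4/13, -58/13) → (242/169, 716/169)
T5 scale by (-1, 3/2): (242/169, 716/169) → (-242/169, 1074/169)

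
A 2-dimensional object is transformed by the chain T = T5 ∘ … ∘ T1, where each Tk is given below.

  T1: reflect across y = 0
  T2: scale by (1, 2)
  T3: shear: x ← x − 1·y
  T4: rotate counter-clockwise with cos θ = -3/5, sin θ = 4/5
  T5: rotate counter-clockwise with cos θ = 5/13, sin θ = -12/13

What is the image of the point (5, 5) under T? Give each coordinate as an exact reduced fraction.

T(p) = (211/13, 102/13)

T1 reflect across y = 0: (5, 5) → (5, -5)
T2 scale by (1, 2): (5, -5) → (5, -10)
T3 shear: x ← x − 1·y: (5, -10) → (15, -10)
T4 rotate counter-clockwise with cos θ = -3/5, sin θ = 4/5: (15, -10) → (-1, 18)
T5 rotate counter-clockwise with cos θ = 5/13, sin θ = -12/13: (-1, 18) → (211/13, 102/13)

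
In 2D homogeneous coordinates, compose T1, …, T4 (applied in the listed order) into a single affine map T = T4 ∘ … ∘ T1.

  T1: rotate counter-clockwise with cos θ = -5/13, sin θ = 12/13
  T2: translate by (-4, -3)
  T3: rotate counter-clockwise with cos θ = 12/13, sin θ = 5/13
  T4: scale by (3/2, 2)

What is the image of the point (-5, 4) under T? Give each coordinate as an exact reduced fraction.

T(p) = (-915/338, -3606/169)

T1 rotate counter-clockwise with cos θ = -5/13, sin θ = 12/13: (-5, 4) → (-23/13, -80/13)
T2 translate by (-4, -3): (-23/13, -80/13) → (-75/13, -119/13)
T3 rotate counter-clockwise with cos θ = 12/13, sin θ = 5/13: (-75/13, -119/13) → (-305/169, -1803/169)
T4 scale by (3/2, 2): (-305/169, -1803/169) → (-915/338, -3606/169)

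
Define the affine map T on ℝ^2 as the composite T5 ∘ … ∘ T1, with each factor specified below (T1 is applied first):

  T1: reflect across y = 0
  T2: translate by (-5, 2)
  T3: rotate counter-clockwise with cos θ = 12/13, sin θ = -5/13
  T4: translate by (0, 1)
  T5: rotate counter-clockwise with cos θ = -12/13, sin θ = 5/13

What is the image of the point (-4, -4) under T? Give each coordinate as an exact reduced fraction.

T(p) = (22/13, -150/13)

T1 reflect across y = 0: (-4, -4) → (-4, 4)
T2 translate by (-5, 2): (-4, 4) → (-9, 6)
T3 rotate counter-clockwise with cos θ = 12/13, sin θ = -5/13: (-9, 6) → (-6, 9)
T4 translate by (0, 1): (-6, 9) → (-6, 10)
T5 rotate counter-clockwise with cos θ = -12/13, sin θ = 5/13: (-6, 10) → (22/13, -150/13)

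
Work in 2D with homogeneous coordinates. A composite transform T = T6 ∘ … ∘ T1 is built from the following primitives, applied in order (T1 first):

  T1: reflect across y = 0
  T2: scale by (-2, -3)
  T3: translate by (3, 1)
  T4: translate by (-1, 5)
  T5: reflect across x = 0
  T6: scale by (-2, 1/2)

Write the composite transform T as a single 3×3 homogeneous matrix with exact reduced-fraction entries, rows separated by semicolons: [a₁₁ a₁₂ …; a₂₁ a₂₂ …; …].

T = [-4 0 4; 0 3/2 3; 0 0 1]

T1 = [1 0 0; 0 -1 0; 0 0 1]
T2·T1 = [-2 0 0; 0 3 0; 0 0 1]
T3·…·T1 = [-2 0 3; 0 3 1; 0 0 1]
T4·…·T1 = [-2 0 2; 0 3 6; 0 0 1]
T5·…·T1 = [2 0 -2; 0 3 6; 0 0 1]
T6·…·T1 = [-4 0 4; 0 3/2 3; 0 0 1]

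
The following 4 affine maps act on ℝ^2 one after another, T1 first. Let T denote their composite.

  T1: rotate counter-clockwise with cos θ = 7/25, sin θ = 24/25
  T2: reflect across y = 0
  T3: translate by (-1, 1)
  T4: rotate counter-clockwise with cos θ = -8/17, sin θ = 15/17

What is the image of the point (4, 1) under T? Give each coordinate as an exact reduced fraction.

T1 rotate counter-clockwise with cos θ = 7/25, sin θ = 24/25: (4, 1) → (4/25, 103/25)
T2 reflect across y = 0: (4/25, 103/25) → (4/25, -103/25)
T3 translate by (-1, 1): (4/25, -103/25) → (-21/25, -78/25)
T4 rotate counter-clockwise with cos θ = -8/17, sin θ = 15/17: (-21/25, -78/25) → (1338/425, 309/425)

T(p) = (1338/425, 309/425)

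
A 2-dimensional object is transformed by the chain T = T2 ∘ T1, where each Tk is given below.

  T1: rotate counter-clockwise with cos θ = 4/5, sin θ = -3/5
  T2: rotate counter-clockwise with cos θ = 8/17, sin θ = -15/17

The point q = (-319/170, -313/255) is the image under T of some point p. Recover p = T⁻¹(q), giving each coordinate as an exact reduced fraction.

p = (3/2, -5/3)

T1 = [4/5 3/5 0; -3/5 4/5 0; 0 0 1]
T2·T1 = [-13/85 84/85 0; -84/85 -13/85 0; 0 0 1]
det M = 1; M⁻¹ = [-13/85 -84/85 0; 84/85 -13/85 0; 0 0 1]
M⁻¹ · (-319/170, -313/255)ᵀ = (3/2, -5/3)ᵀ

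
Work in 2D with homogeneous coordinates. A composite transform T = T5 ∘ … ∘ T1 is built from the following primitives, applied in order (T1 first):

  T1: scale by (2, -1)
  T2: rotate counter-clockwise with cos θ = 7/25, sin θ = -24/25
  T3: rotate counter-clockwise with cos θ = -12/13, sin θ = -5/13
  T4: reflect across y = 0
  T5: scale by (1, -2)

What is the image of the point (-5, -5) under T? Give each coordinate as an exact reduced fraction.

T(p) = (31/13, -284/13)

T1 scale by (2, -1): (-5, -5) → (-10, 5)
T2 rotate counter-clockwise with cos θ = 7/25, sin θ = -24/25: (-10, 5) → (2, 11)
T3 rotate counter-clockwise with cos θ = -12/13, sin θ = -5/13: (2, 11) → (31/13, -142/13)
T4 reflect across y = 0: (31/13, -142/13) → (31/13, 142/13)
T5 scale by (1, -2): (31/13, 142/13) → (31/13, -284/13)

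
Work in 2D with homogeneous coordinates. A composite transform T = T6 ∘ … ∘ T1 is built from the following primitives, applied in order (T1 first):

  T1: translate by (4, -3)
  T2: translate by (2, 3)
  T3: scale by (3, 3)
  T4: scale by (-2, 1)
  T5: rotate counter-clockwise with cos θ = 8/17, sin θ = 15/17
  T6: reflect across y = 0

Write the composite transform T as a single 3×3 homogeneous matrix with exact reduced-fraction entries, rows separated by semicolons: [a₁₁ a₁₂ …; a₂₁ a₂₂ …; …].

T = [-48/17 -45/17 -288/17; 90/17 -24/17 540/17; 0 0 1]

T1 = [1 0 4; 0 1 -3; 0 0 1]
T2·T1 = [1 0 6; 0 1 0; 0 0 1]
T3·…·T1 = [3 0 18; 0 3 0; 0 0 1]
T4·…·T1 = [-6 0 -36; 0 3 0; 0 0 1]
T5·…·T1 = [-48/17 -45/17 -288/17; -90/17 24/17 -540/17; 0 0 1]
T6·…·T1 = [-48/17 -45/17 -288/17; 90/17 -24/17 540/17; 0 0 1]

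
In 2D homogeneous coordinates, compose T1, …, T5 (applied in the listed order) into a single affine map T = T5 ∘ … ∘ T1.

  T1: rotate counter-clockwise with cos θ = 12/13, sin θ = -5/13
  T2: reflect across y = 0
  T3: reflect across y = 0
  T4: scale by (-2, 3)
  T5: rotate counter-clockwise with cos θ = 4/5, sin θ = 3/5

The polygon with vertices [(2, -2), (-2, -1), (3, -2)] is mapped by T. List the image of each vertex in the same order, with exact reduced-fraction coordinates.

image vertices: (194/65, -492/65), (50/13, 30/13), (11/5, -48/5)

T1 rotate counter-clockwise with cos θ = 12/13, sin θ = -5/13: (2, -2) → (14/13, -34/13); (-2, -1) → (-29/13, -2/13); (3, -2) → (2, -3)
T2 reflect across y = 0: (14/13, -34/13) → (14/13, 34/13); (-29/13, -2/13) → (-29/13, 2/13); (2, -3) → (2, 3)
T3 reflect across y = 0: (14/13, 34/13) → (14/13, -34/13); (-29/13, 2/13) → (-29/13, -2/13); (2, 3) → (2, -3)
T4 scale by (-2, 3): (14/13, -34/13) → (-28/13, -102/13); (-29/13, -2/13) → (58/13, -6/13); (2, -3) → (-4, -9)
T5 rotate counter-clockwise with cos θ = 4/5, sin θ = 3/5: (-28/13, -102/13) → (194/65, -492/65); (58/13, -6/13) → (50/13, 30/13); (-4, -9) → (11/5, -48/5)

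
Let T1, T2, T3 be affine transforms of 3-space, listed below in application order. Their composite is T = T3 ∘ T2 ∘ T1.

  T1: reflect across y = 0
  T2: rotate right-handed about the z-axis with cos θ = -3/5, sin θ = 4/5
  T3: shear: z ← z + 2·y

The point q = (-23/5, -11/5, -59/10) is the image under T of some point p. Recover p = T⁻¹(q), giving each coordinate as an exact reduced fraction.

T1 = [1 0 0 0; 0 -1 0 0; 0 0 1 0; 0 0 0 1]
T2·T1 = [-3/5 4/5 0 0; 4/5 3/5 0 0; 0 0 1 0; 0 0 0 1]
T3·…·T1 = [-3/5 4/5 0 0; 4/5 3/5 0 0; 8/5 6/5 1 0; 0 0 0 1]
det M = -1; M⁻¹ = [-3/5 4/5 0 0; 4/5 3/5 0 0; 0 -2 1 0; 0 0 0 1]
M⁻¹ · (-23/5, -11/5, -59/10)ᵀ = (1, -5, -3/2)ᵀ

p = (1, -5, -3/2)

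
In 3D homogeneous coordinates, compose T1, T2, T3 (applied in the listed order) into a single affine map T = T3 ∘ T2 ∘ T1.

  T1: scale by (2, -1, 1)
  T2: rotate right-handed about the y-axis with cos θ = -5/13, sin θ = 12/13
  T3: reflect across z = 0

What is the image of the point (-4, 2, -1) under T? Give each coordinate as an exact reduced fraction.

T1 scale by (2, -1, 1): (-4, 2, -1) → (-8, -2, -1)
T2 rotate right-handed about the y-axis with cos θ = -5/13, sin θ = 12/13: (-8, -2, -1) → (28/13, -2, 101/13)
T3 reflect across z = 0: (28/13, -2, 101/13) → (28/13, -2, -101/13)

T(p) = (28/13, -2, -101/13)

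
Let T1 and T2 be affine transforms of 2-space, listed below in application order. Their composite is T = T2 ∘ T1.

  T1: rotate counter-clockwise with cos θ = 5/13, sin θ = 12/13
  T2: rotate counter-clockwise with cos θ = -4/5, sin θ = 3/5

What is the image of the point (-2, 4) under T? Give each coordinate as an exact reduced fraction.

T1 rotate counter-clockwise with cos θ = 5/13, sin θ = 12/13: (-2, 4) → (-58/13, -4/13)
T2 rotate counter-clockwise with cos θ = -4/5, sin θ = 3/5: (-58/13, -4/13) → (244/65, -158/65)

T(p) = (244/65, -158/65)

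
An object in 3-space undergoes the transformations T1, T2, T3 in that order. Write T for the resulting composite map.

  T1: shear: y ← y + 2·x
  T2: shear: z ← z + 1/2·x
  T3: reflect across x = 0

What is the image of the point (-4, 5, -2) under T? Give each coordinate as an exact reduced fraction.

T1 shear: y ← y + 2·x: (-4, 5, -2) → (-4, -3, -2)
T2 shear: z ← z + 1/2·x: (-4, -3, -2) → (-4, -3, -4)
T3 reflect across x = 0: (-4, -3, -4) → (4, -3, -4)

T(p) = (4, -3, -4)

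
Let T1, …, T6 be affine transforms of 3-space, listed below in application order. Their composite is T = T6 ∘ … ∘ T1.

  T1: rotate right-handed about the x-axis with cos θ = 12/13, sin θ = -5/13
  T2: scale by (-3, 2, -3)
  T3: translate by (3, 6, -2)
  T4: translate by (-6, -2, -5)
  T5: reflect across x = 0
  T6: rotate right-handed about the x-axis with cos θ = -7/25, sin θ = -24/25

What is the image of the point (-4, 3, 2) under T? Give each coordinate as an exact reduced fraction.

T(p) = (-9, -768/65, -526/65)

T1 rotate right-handed about the x-axis with cos θ = 12/13, sin θ = -5/13: (-4, 3, 2) → (-4, 46/13, 9/13)
T2 scale by (-3, 2, -3): (-4, 46/13, 9/13) → (12, 92/13, -27/13)
T3 translate by (3, 6, -2): (12, 92/13, -27/13) → (15, 170/13, -53/13)
T4 translate by (-6, -2, -5): (15, 170/13, -53/13) → (9, 144/13, -118/13)
T5 reflect across x = 0: (9, 144/13, -118/13) → (-9, 144/13, -118/13)
T6 rotate right-handed about the x-axis with cos θ = -7/25, sin θ = -24/25: (-9, 144/13, -118/13) → (-9, -768/65, -526/65)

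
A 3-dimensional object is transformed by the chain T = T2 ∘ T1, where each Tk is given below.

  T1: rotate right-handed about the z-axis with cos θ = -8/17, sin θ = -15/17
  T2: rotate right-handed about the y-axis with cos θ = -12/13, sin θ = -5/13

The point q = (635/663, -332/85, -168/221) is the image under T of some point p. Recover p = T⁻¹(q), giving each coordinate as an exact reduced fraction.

T1 = [-8/17 15/17 0 0; -15/17 -8/17 0 0; 0 0 1 0; 0 0 0 1]
T2·T1 = [96/221 -180/221 -5/13 0; -15/17 -8/17 0 0; -40/221 75/221 -12/13 0; 0 0 0 1]
det M = 1; M⁻¹ = [96/221 -15/17 -40/221 0; -180/221 -8/17 75/221 0; -5/13 0 -12/13 0; 0 0 0 1]
M⁻¹ · (635/663, -332/85, -168/221)ᵀ = (4, 4/5, 1/3)ᵀ

p = (4, 4/5, 1/3)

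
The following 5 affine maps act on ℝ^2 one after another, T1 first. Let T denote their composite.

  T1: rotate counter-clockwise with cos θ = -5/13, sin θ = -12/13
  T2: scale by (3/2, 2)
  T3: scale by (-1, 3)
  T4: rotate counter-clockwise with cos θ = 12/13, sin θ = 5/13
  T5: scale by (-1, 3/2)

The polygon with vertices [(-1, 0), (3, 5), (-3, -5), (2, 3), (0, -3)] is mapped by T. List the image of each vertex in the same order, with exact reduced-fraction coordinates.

image vertices: (450/169, 4959/676), (-1020/169, -28377/676), (1020/169, 28377/676), (-54/13, -693/26), (-198/169, 2025/169)

T1 rotate counter-clockwise with cos θ = -5/13, sin θ = -12/13: (-1, 0) → (5/13, 12/13); (3, 5) → (45/13, -61/13); (-3, -5) → (-45/13, 61/13); (2, 3) → (2, -3); (0, -3) → (-36/13, 15/13)
T2 scale by (3/2, 2): (5/13, 12/13) → (15/26, 24/13); (45/13, -61/13) → (135/26, -122/13); (-45/13, 61/13) → (-135/26, 122/13); (2, -3) → (3, -6); (-36/13, 15/13) → (-54/13, 30/13)
T3 scale by (-1, 3): (15/26, 24/13) → (-15/26, 72/13); (135/26, -122/13) → (-135/26, -366/13); (-135/26, 122/13) → (135/26, 366/13); (3, -6) → (-3, -18); (-54/13, 30/13) → (54/13, 90/13)
T4 rotate counter-clockwise with cos θ = 12/13, sin θ = 5/13: (-15/26, 72/13) → (-450/169, 1653/338); (-135/26, -366/13) → (1020/169, -9459/338); (135/26, 366/13) → (-1020/169, 9459/338); (-3, -18) → (54/13, -231/13); (54/13, 90/13) → (198/169, 1350/169)
T5 scale by (-1, 3/2): (-450/169, 1653/338) → (450/169, 4959/676); (1020/169, -9459/338) → (-1020/169, -28377/676); (-1020/169, 9459/338) → (1020/169, 28377/676); (54/13, -231/13) → (-54/13, -693/26); (198/169, 1350/169) → (-198/169, 2025/169)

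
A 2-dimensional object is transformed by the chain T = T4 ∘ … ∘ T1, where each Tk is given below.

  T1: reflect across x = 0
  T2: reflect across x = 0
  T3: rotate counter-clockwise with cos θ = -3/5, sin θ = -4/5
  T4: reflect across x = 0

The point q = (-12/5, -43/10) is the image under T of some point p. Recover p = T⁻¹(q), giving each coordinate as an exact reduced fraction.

T1 = [-1 0 0; 0 1 0; 0 0 1]
T2·T1 = [1 0 0; 0 1 0; 0 0 1]
T3·…·T1 = [-3/5 4/5 0; -4/5 -3/5 0; 0 0 1]
T4·…·T1 = [3/5 -4/5 0; -4/5 -3/5 0; 0 0 1]
det M = -1; M⁻¹ = [3/5 -4/5 0; -4/5 -3/5 0; 0 0 1]
M⁻¹ · (-12/5, -43/10)ᵀ = (2, 9/2)ᵀ

p = (2, 9/2)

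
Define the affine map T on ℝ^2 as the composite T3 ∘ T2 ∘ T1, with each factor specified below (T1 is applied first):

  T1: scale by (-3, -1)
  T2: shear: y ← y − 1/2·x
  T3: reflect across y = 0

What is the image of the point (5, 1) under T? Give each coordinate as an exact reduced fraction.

T1 scale by (-3, -1): (5, 1) → (-15, -1)
T2 shear: y ← y − 1/2·x: (-15, -1) → (-15, 13/2)
T3 reflect across y = 0: (-15, 13/2) → (-15, -13/2)

T(p) = (-15, -13/2)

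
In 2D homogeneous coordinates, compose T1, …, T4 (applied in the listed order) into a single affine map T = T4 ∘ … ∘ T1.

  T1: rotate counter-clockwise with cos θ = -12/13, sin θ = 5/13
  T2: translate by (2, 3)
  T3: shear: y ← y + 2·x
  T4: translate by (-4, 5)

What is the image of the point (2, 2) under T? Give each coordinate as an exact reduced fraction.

T(p) = (-60/13, 74/13)

T1 rotate counter-clockwise with cos θ = -12/13, sin θ = 5/13: (2, 2) → (-34/13, -14/13)
T2 translate by (2, 3): (-34/13, -14/13) → (-8/13, 25/13)
T3 shear: y ← y + 2·x: (-8/13, 25/13) → (-8/13, 9/13)
T4 translate by (-4, 5): (-8/13, 9/13) → (-60/13, 74/13)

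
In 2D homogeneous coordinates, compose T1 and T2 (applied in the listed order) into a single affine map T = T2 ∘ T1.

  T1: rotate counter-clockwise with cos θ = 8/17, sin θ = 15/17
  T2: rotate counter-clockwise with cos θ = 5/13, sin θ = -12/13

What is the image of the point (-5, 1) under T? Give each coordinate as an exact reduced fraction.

T(p) = (-83/17, 25/17)

T1 rotate counter-clockwise with cos θ = 8/17, sin θ = 15/17: (-5, 1) → (-55/17, -67/17)
T2 rotate counter-clockwise with cos θ = 5/13, sin θ = -12/13: (-55/17, -67/17) → (-83/17, 25/17)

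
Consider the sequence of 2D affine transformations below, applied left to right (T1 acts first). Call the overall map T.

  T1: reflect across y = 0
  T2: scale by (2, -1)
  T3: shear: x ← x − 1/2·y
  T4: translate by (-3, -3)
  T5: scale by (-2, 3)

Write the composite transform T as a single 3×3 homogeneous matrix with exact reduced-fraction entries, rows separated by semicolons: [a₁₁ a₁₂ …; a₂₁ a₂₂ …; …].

T1 = [1 0 0; 0 -1 0; 0 0 1]
T2·T1 = [2 0 0; 0 1 0; 0 0 1]
T3·…·T1 = [2 -1/2 0; 0 1 0; 0 0 1]
T4·…·T1 = [2 -1/2 -3; 0 1 -3; 0 0 1]
T5·…·T1 = [-4 1 6; 0 3 -9; 0 0 1]

T = [-4 1 6; 0 3 -9; 0 0 1]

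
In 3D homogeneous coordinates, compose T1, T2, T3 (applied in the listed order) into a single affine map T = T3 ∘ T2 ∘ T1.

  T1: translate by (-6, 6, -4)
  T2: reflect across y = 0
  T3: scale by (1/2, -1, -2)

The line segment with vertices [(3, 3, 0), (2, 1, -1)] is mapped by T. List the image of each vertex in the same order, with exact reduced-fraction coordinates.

image vertices: (-3/2, 9, 8), (-2, 7, 10)

T1 translate by (-6, 6, -4): (3, 3, 0) → (-3, 9, -4); (2, 1, -1) → (-4, 7, -5)
T2 reflect across y = 0: (-3, 9, -4) → (-3, -9, -4); (-4, 7, -5) → (-4, -7, -5)
T3 scale by (1/2, -1, -2): (-3, -9, -4) → (-3/2, 9, 8); (-4, -7, -5) → (-2, 7, 10)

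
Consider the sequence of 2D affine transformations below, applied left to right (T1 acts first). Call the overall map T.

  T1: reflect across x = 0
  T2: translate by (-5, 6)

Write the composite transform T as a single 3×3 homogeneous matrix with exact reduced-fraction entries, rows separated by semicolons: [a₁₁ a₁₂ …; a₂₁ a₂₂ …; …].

T1 = [-1 0 0; 0 1 0; 0 0 1]
T2·T1 = [-1 0 -5; 0 1 6; 0 0 1]

T = [-1 0 -5; 0 1 6; 0 0 1]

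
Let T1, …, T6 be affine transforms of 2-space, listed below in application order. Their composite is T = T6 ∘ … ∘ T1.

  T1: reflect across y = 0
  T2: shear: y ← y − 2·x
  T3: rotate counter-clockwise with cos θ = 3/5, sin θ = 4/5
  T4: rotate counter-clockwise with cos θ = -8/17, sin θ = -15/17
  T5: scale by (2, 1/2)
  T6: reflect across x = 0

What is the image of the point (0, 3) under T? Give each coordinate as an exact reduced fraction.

T1 reflect across y = 0: (0, 3) → (0, -3)
T2 shear: y ← y − 2·x: (0, -3) → (0, -3)
T3 rotate counter-clockwise with cos θ = 3/5, sin θ = 4/5: (0, -3) → (12/5, -9/5)
T4 rotate counter-clockwise with cos θ = -8/17, sin θ = -15/17: (12/5, -9/5) → (-231/85, -108/85)
T5 scale by (2, 1/2): (-231/85, -108/85) → (-462/85, -54/85)
T6 reflect across x = 0: (-462/85, -54/85) → (462/85, -54/85)

T(p) = (462/85, -54/85)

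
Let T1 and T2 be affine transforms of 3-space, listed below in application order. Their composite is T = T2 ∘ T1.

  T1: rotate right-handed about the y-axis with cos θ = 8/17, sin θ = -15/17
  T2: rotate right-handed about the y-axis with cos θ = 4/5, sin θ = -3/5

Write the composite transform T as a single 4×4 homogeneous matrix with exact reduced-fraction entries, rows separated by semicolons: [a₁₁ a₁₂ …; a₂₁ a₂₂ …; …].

T = [-13/85 0 -84/85 0; 0 1 0 0; 84/85 0 -13/85 0; 0 0 0 1]

T1 = [8/17 0 -15/17 0; 0 1 0 0; 15/17 0 8/17 0; 0 0 0 1]
T2·T1 = [-13/85 0 -84/85 0; 0 1 0 0; 84/85 0 -13/85 0; 0 0 0 1]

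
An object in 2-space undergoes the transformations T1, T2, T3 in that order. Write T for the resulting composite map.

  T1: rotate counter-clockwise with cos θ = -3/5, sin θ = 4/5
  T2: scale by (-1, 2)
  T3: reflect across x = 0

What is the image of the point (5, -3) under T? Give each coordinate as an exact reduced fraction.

T1 rotate counter-clockwise with cos θ = -3/5, sin θ = 4/5: (5, -3) → (-3/5, 29/5)
T2 scale by (-1, 2): (-3/5, 29/5) → (3/5, 58/5)
T3 reflect across x = 0: (3/5, 58/5) → (-3/5, 58/5)

T(p) = (-3/5, 58/5)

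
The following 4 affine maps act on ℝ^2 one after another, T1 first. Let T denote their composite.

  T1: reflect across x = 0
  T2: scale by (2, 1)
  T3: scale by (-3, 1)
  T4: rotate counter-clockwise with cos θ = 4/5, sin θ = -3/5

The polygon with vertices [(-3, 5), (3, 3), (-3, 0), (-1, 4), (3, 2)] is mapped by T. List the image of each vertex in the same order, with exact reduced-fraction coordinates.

image vertices: (-57/5, 74/5), (81/5, -42/5), (-72/5, 54/5), (-12/5, 34/5), (78/5, -46/5)

T1 reflect across x = 0: (-3, 5) → (3, 5); (3, 3) → (-3, 3); (-3, 0) → (3, 0); (-1, 4) → (1, 4); (3, 2) → (-3, 2)
T2 scale by (2, 1): (3, 5) → (6, 5); (-3, 3) → (-6, 3); (3, 0) → (6, 0); (1, 4) → (2, 4); (-3, 2) → (-6, 2)
T3 scale by (-3, 1): (6, 5) → (-18, 5); (-6, 3) → (18, 3); (6, 0) → (-18, 0); (2, 4) → (-6, 4); (-6, 2) → (18, 2)
T4 rotate counter-clockwise with cos θ = 4/5, sin θ = -3/5: (-18, 5) → (-57/5, 74/5); (18, 3) → (81/5, -42/5); (-18, 0) → (-72/5, 54/5); (-6, 4) → (-12/5, 34/5); (18, 2) → (78/5, -46/5)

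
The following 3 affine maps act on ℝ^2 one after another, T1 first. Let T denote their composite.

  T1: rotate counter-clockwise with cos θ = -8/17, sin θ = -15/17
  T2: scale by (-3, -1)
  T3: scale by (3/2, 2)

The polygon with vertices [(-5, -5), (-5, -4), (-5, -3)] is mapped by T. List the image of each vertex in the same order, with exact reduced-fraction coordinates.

T1 rotate counter-clockwise with cos θ = -8/17, sin θ = -15/17: (-5, -5) → (-35/17, 115/17); (-5, -4) → (-20/17, 107/17); (-5, -3) → (-5/17, 99/17)
T2 scale by (-3, -1): (-35/17, 115/17) → (105/17, -115/17); (-20/17, 107/17) → (60/17, -107/17); (-5/17, 99/17) → (15/17, -99/17)
T3 scale by (3/2, 2): (105/17, -115/17) → (315/34, -230/17); (60/17, -107/17) → (90/17, -214/17); (15/17, -99/17) → (45/34, -198/17)

image vertices: (315/34, -230/17), (90/17, -214/17), (45/34, -198/17)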